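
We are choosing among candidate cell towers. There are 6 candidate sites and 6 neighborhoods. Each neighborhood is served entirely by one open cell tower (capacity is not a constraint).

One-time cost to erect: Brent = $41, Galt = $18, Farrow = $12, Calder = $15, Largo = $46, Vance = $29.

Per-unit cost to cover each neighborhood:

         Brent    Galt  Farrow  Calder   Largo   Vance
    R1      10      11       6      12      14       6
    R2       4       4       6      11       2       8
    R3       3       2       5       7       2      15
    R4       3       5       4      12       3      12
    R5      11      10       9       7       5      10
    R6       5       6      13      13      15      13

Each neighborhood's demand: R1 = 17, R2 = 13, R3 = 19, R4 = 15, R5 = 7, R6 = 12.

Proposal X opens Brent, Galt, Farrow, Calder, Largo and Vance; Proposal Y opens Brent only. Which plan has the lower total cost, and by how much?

Proposal X: {Brent, Galt, Farrow, Calder, Largo, Vance}: R1→Farrow 6·17=102, R2→Largo 2·13=26, R3→Galt 2·19=38, R4→Brent 3·15=45, R5→Largo 5·7=35, R6→Brent 5·12=60. Service 306; fixed 161; total 467.
Proposal Y: {Brent}: R1→Brent 10·17=170, R2→Brent 4·13=52, R3→Brent 3·19=57, R4→Brent 3·15=45, R5→Brent 11·7=77, R6→Brent 5·12=60. Service 461; fixed 41; total 502.
Difference: |467 − 502| = 35.

Proposal X is cheaper by 35.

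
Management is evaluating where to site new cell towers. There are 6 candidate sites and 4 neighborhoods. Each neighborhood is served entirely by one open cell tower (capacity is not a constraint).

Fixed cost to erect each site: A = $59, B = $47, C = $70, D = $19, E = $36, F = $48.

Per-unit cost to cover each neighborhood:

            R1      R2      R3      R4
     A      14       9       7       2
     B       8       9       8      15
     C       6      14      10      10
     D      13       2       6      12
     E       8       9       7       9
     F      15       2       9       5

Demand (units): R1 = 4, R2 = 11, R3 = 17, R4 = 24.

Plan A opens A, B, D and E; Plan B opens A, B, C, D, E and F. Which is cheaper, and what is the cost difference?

Plan A is cheaper by 110.

Plan A: {A, B, D, E}: R1→B 8·4=32, R2→D 2·11=22, R3→D 6·17=102, R4→A 2·24=48. Service 204; fixed 161; total 365.
Plan B: {A, B, C, D, E, F}: R1→C 6·4=24, R2→D 2·11=22, R3→D 6·17=102, R4→A 2·24=48. Service 196; fixed 279; total 475.
Difference: |365 − 475| = 110.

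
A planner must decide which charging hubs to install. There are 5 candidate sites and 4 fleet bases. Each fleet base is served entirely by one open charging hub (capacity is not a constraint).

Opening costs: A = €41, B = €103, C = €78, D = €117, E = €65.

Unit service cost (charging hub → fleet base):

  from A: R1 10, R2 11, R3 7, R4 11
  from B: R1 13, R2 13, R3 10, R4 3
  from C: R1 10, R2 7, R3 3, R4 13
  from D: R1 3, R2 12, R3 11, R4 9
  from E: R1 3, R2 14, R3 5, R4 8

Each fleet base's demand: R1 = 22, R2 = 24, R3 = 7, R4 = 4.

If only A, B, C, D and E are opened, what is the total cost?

Total cost: 671

Each fleet base is assigned to its cheapest site among the open ones.
{A, B, C, D, E}: R1→D 3·22=66, R2→C 7·24=168, R3→C 3·7=21, R4→B 3·4=12. Service 267; fixed 404; total 671.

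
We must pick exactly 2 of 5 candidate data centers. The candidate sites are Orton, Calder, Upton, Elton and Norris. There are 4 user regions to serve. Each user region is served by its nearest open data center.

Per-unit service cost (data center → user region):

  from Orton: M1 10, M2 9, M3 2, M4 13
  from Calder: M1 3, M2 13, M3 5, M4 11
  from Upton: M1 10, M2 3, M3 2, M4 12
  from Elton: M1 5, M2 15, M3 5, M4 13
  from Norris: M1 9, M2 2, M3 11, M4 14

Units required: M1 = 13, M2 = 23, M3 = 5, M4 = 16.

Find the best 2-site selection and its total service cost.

With exactly 2 open, each user region uses its cheapest among the chosen.
{Calder, Norris}: M1→Calder 3·13=39, M2→Norris 2·23=46, M3→Calder 5·5=25, M4→Calder 11·16=176. Service cost 286.
{Calder, Upton}: service cost 294
{Upton, Elton}: service cost 336
Among all 10 size-2 choices, {Calder, Norris} is lowest.

Choose Calder and Norris; total service cost 286.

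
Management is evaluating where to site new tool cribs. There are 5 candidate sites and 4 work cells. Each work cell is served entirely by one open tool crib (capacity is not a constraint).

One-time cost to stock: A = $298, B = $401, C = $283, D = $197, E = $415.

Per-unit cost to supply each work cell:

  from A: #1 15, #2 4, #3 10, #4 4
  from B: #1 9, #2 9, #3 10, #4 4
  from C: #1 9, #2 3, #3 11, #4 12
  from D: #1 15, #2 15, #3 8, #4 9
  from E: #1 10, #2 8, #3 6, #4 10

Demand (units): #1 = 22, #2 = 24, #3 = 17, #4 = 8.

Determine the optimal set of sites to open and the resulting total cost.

For any fixed open set, each work cell goes to its cheapest open site; total = fixed + service.
{C}: #1→C 9·22=198, #2→C 3·24=72, #3→C 11·17=187, #4→C 12·8=96. Service 553; fixed 283; total 836.
{A}: service 628 + fixed 298 = 926
{C, D}: #1→C 9·22=198, #2→C 3·24=72, #3→D 8·17=136, #4→D 9·8=72. Service 478; fixed 480; total 958.
{A, B, C, D, E}: #1→B 9·22=198, #2→C 3·24=72, #3→E 6·17=102, #4→A 4·8=32. Service 404; fixed 1594; total 1998.
No other subset beats 836.

Open C only; minimum total cost 836.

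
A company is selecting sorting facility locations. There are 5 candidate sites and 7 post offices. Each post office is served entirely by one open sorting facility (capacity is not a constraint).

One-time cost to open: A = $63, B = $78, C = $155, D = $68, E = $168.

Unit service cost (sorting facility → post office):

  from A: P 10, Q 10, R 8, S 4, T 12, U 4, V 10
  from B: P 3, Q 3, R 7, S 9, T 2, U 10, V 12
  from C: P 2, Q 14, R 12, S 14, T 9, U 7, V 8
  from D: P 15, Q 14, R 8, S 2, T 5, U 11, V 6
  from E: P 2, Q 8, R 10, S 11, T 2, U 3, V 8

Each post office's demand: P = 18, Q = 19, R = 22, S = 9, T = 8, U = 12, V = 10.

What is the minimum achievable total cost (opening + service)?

For any fixed open set, each post office goes to its cheapest open site; total = fixed + service.
{A, B}: P→B 3·18=54, Q→B 3·19=57, R→B 7·22=154, S→A 4·9=36, T→B 2·8=16, U→A 4·12=48, V→A 10·10=100. Service 465; fixed 141; total 606.
{A, B, D}: service 407 + fixed 209 = 616
{B, D}: service 479 + fixed 146 = 625
{A, B, C, D, E}: P→C 2·18=36, Q→B 3·19=57, R→B 7·22=154, S→D 2·9=18, T→B 2·8=16, U→E 3·12=36, V→D 6·10=60. Service 377; fixed 532; total 909.
No other subset beats 606.

Minimum total cost: 606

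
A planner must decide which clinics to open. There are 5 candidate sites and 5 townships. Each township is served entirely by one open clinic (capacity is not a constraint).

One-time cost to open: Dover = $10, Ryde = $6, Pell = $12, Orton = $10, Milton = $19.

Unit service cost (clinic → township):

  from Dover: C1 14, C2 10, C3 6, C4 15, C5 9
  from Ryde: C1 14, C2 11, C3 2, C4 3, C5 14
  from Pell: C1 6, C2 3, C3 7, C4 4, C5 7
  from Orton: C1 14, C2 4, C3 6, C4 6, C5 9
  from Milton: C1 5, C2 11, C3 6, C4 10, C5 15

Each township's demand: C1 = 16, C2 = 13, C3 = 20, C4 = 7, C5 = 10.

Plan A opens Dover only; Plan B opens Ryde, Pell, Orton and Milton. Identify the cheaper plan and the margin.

Plan B is cheaper by 382.

Plan A: {Dover}: C1→Dover 14·16=224, C2→Dover 10·13=130, C3→Dover 6·20=120, C4→Dover 15·7=105, C5→Dover 9·10=90. Service 669; fixed 10; total 679.
Plan B: {Ryde, Pell, Orton, Milton}: C1→Milton 5·16=80, C2→Pell 3·13=39, C3→Ryde 2·20=40, C4→Ryde 3·7=21, C5→Pell 7·10=70. Service 250; fixed 47; total 297.
Difference: |679 − 297| = 382.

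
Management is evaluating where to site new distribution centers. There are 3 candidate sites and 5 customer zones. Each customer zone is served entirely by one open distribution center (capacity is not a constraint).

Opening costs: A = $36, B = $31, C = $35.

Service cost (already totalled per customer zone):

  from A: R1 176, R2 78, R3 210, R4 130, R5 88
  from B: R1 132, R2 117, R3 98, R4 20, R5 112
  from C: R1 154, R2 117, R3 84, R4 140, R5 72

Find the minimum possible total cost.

For any fixed open set, each customer zone goes to its cheapest open site; total = fixed + service.
{A, B}: R1→B 132, R2→A 78, R3→B 98, R4→B 20, R5→A 88. Service 416; fixed 67; total 483.
{A, B, C}: R1→B 132, R2→A 78, R3→C 84, R4→B 20, R5→C 72. Service 386; fixed 102; total 488.
{B, C}: R1→B 132, R2→B 117, R3→C 84, R4→B 20, R5→C 72. Service 425; fixed 66; total 491.
{B}: service 479 + fixed 31 = 510
No other subset beats 483.

Minimum total cost: 483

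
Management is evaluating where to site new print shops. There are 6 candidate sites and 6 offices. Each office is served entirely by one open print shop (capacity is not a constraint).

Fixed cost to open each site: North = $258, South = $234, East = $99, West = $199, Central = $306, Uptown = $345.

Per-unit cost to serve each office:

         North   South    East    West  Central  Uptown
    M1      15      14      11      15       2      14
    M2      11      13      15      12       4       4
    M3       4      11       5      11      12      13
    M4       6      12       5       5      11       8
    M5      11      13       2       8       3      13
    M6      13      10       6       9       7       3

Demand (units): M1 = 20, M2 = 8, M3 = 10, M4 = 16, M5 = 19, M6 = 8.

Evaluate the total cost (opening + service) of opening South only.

Each office is assigned to its cheapest site among the open ones.
{South}: M1→South 14·20=280, M2→South 13·8=104, M3→South 11·10=110, M4→South 12·16=192, M5→South 13·19=247, M6→South 10·8=80. Service 1013; fixed 234; total 1247.

Total cost: 1247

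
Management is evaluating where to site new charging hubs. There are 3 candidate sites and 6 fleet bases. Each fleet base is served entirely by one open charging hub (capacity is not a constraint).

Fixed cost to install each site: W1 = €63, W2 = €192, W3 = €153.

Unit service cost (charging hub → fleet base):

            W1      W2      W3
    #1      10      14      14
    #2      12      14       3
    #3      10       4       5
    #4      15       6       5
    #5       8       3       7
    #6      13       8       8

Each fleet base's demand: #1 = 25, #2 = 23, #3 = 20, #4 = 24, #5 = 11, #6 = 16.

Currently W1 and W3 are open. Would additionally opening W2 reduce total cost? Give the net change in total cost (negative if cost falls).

No — net change +128 (cost rises by 128).

Current service cost with {W1, W3}: 744.
Adding W2: each fleet base re-picks its cheapest; new service cost 680, saving 64.
Extra fixed cost: 192. Net change = 192 − 64 = 128.
(Totals: 960 → 1088.)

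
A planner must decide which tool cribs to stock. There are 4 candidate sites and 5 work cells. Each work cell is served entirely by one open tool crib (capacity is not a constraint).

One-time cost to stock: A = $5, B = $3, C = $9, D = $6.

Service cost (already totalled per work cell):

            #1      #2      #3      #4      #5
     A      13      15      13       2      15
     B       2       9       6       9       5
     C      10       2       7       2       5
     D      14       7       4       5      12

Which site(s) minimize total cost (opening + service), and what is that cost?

For any fixed open set, each work cell goes to its cheapest open site; total = fixed + service.
{B, C}: #1→B 2, #2→C 2, #3→B 6, #4→C 2, #5→B 5. Service 17; fixed 12; total 29.
{A, B}: #1→B 2, #2→B 9, #3→B 6, #4→A 2, #5→B 5. Service 24; fixed 8; total 32.
{B, D}: service 23 + fixed 9 = 32
{A, B, C, D}: #1→B 2, #2→C 2, #3→D 4, #4→A 2, #5→B 5. Service 15; fixed 23; total 38.
No other subset beats 29.

Open B and C; minimum total cost 29.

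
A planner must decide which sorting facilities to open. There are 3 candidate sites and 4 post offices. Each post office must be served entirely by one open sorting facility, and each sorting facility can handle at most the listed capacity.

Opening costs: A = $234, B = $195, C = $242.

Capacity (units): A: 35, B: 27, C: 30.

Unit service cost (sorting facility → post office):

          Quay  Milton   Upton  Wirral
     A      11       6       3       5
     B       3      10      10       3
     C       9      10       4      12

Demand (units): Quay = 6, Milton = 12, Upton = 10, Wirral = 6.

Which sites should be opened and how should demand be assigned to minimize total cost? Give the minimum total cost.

Open {A}: Quay→A 11·6=66, Milton→A 6·12=72, Upton→A 3·10=30, Wirral→A 5·6=30.
Loads: A carries 34/35. Service 198; fixed 234; total 432.
Next best feasible plan costs 567.

Minimum total cost: 432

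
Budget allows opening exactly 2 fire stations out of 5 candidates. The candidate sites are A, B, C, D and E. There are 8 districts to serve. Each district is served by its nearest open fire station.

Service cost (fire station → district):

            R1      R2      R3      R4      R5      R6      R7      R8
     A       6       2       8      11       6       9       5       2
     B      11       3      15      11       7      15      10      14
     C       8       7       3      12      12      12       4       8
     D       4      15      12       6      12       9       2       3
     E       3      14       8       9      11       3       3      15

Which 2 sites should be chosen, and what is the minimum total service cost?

With exactly 2 open, each district uses its cheapest among the chosen.
{A, E}: R1→E 3, R2→A 2, R3→A 8, R4→E 9, R5→A 6, R6→E 3, R7→E 3, R8→A 2. Service cost 36.
{A, D}: service cost 39
{A, C}: service cost 43
Among all 10 size-2 choices, {A, E} is lowest.

Choose A and E; total service cost 36.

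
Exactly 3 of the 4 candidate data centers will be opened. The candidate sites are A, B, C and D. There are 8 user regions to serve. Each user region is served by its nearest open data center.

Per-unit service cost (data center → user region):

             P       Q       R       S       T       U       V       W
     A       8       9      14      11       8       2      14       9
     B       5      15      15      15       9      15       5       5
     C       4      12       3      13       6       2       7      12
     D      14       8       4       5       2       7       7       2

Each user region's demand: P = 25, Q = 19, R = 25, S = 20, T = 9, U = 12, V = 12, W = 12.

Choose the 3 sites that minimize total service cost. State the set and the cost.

With exactly 3 open, each user region uses its cheapest among the chosen.
{B, C, D}: P→C 4·25=100, Q→D 8·19=152, R→C 3·25=75, S→D 5·20=100, T→D 2·9=18, U→C 2·12=24, V→B 5·12=60, W→D 2·12=24. Service cost 553.
{A, C, D}: service cost 577
{A, B, D}: service cost 603
Among all 4 size-3 choices, {B, C, D} is lowest.

Choose B, C and D; total service cost 553.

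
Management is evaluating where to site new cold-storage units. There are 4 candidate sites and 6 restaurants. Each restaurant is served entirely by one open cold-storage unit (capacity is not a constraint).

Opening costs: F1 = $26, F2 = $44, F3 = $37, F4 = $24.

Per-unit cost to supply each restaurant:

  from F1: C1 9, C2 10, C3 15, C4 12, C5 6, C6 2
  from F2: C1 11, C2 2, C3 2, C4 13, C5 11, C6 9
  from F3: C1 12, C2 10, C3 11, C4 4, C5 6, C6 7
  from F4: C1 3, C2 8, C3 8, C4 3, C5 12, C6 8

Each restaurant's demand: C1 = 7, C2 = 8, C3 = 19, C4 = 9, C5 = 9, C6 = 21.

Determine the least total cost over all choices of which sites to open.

Minimum total cost: 292

For any fixed open set, each restaurant goes to its cheapest open site; total = fixed + service.
{F1, F2, F4}: C1→F4 3·7=21, C2→F2 2·8=16, C3→F2 2·19=38, C4→F4 3·9=27, C5→F1 6·9=54, C6→F1 2·21=42. Service 198; fixed 94; total 292.
{F1, F2, F3, F4}: service 198 + fixed 131 = 329
{F1, F2, F3}: C1→F1 9·7=63, C2→F2 2·8=16, C3→F2 2·19=38, C4→F3 4·9=36, C5→F1 6·9=54, C6→F1 2·21=42. Service 249; fixed 107; total 356.
{F4}: service 540 + fixed 24 = 564
No other subset beats 292.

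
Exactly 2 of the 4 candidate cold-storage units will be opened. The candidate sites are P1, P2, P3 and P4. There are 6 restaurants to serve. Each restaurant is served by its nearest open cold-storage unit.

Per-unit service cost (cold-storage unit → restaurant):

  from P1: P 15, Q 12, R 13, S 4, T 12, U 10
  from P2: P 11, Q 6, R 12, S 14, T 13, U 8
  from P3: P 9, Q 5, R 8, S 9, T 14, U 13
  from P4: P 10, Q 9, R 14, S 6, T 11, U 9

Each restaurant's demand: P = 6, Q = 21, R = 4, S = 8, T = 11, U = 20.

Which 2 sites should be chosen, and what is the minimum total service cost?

Choose P3 and P4; total service cost 540.

With exactly 2 open, each restaurant uses its cheapest among the chosen.
{P3, P4}: P→P3 9·6=54, Q→P3 5·21=105, R→P3 8·4=32, S→P4 6·8=48, T→P4 11·11=121, U→P4 9·20=180. Service cost 540.
{P1, P3}: service cost 555
{P2, P4}: service cost 563
Among all 6 size-2 choices, {P3, P4} is lowest.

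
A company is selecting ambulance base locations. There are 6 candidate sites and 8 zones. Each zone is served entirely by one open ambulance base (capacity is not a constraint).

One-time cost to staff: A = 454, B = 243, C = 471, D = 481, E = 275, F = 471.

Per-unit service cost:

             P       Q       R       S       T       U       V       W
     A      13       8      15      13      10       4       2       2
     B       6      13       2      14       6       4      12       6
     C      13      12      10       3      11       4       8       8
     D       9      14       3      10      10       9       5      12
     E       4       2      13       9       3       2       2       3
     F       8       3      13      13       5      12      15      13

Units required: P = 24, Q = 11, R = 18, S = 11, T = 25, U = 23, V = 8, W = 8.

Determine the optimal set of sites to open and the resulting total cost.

Open E only; minimum total cost 887.

For any fixed open set, each zone goes to its cheapest open site; total = fixed + service.
{E}: P→E 4·24=96, Q→E 2·11=22, R→E 13·18=234, S→E 9·11=99, T→E 3·25=75, U→E 2·23=46, V→E 2·8=16, W→E 3·8=24. Service 612; fixed 275; total 887.
{B, E}: service 414 + fixed 518 = 932
{B}: P→B 6·24=144, Q→B 13·11=143, R→B 2·18=36, S→B 14·11=154, T→B 6·25=150, U→B 4·23=92, V→B 12·8=96, W→B 6·8=48. Service 863; fixed 243; total 1106.
{A, B, C, D, E, F}: P→E 4·24=96, Q→E 2·11=22, R→B 2·18=36, S→C 3·11=33, T→E 3·25=75, U→E 2·23=46, V→A 2·8=16, W→A 2·8=16. Service 340; fixed 2395; total 2735.
No other subset beats 887.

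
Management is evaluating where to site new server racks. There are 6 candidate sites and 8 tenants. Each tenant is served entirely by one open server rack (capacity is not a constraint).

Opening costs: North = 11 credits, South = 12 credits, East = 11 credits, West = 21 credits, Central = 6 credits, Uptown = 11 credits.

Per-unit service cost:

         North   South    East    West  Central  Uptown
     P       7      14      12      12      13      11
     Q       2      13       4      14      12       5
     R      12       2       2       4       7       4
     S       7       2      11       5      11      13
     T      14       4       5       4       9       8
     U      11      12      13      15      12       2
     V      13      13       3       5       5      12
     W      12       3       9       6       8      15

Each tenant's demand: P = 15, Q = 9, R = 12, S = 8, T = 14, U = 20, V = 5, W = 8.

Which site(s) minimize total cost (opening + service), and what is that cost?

For any fixed open set, each tenant goes to its cheapest open site; total = fixed + service.
{North, South, East, Uptown}: P→North 7·15=105, Q→North 2·9=18, R→South 2·12=24, S→South 2·8=16, T→South 4·14=56, U→Uptown 2·20=40, V→East 3·5=15, W→South 3·8=24. Service 298; fixed 45; total 343.
{North, South, Central, Uptown}: service 308 + fixed 40 = 348
{North, South, East, Central, Uptown}: service 298 + fixed 51 = 349
{North, South, East, West, Central, Uptown}: service 298 + fixed 72 = 370
No other subset beats 343.

Open North, South, East and Uptown; minimum total cost 343.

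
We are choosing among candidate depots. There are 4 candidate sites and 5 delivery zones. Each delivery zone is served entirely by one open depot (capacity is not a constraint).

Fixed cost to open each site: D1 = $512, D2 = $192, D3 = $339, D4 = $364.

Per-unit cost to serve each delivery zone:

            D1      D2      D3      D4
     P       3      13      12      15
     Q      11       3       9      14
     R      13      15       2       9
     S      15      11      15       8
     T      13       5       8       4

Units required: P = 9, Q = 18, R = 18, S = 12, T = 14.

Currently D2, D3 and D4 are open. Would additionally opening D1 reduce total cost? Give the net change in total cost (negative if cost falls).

No — net change +431 (cost rises by 431).

Current service cost with {D2, D3, D4}: 350.
Adding D1: each delivery zone re-picks its cheapest; new service cost 269, saving 81.
Extra fixed cost: 512. Net change = 512 − 81 = 431.
(Totals: 1245 → 1676.)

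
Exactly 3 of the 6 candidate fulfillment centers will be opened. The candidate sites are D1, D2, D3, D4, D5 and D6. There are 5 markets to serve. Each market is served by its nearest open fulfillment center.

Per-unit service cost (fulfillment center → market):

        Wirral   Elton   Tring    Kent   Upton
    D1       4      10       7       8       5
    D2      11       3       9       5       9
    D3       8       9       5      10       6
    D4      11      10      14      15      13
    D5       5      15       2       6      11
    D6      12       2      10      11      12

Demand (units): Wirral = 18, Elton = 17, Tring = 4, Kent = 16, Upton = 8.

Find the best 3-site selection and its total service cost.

With exactly 3 open, each market uses its cheapest among the chosen.
{D1, D5, D6}: Wirral→D1 4·18=72, Elton→D6 2·17=34, Tring→D5 2·4=8, Kent→D5 6·16=96, Upton→D1 5·8=40. Service cost 250.
{D1, D2, D5}: service cost 251
{D1, D2, D6}: service cost 254
Among all 20 size-3 choices, {D1, D5, D6} is lowest.

Choose D1, D5 and D6; total service cost 250.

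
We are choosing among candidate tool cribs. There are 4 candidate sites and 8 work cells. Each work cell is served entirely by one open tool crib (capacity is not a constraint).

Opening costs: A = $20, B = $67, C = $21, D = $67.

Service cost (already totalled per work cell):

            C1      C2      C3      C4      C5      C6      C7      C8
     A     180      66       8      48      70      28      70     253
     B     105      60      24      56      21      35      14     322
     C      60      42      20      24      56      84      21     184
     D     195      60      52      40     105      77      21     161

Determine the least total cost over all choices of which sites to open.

Minimum total cost: 464

For any fixed open set, each work cell goes to its cheapest open site; total = fixed + service.
{A, C}: C1→C 60, C2→C 42, C3→A 8, C4→C 24, C5→C 56, C6→A 28, C7→C 21, C8→C 184. Service 423; fixed 41; total 464.
{B, C}: service 400 + fixed 88 = 488
{A, B, C}: service 381 + fixed 108 = 489
{A, B, C, D}: C1→C 60, C2→C 42, C3→A 8, C4→C 24, C5→B 21, C6→A 28, C7→B 14, C8→D 161. Service 358; fixed 175; total 533.
(All 15 nonempty subsets were checked; A and C is lowest.)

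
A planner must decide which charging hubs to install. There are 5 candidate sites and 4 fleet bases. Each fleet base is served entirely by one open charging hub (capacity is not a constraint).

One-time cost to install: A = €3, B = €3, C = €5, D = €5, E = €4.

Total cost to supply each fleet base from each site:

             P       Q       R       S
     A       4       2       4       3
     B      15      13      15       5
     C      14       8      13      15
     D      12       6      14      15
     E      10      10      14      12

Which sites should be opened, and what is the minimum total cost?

Open A only; minimum total cost 16.

For any fixed open set, each fleet base goes to its cheapest open site; total = fixed + service.
{A}: P→A 4, Q→A 2, R→A 4, S→A 3. Service 13; fixed 3; total 16.
{A, B}: service 13 + fixed 6 = 19
{A, E}: service 13 + fixed 7 = 20
{A, B, C, D, E}: P→A 4, Q→A 2, R→A 4, S→A 3. Service 13; fixed 20; total 33.
No other subset beats 16.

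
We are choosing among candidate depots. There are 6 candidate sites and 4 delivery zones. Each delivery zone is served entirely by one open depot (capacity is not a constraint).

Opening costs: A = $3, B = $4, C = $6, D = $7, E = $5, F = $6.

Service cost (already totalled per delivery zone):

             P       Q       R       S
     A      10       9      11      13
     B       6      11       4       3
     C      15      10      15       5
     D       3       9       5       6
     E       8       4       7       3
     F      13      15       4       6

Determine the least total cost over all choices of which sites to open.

For any fixed open set, each delivery zone goes to its cheapest open site; total = fixed + service.
{B, E}: P→B 6, Q→E 4, R→B 4, S→B 3. Service 17; fixed 9; total 26.
{D, E}: P→D 3, Q→E 4, R→D 5, S→E 3. Service 15; fixed 12; total 27.
{E}: P→E 8, Q→E 4, R→E 7, S→E 3. Service 22; fixed 5; total 27.
{A, B, C, D, E, F}: service 14 + fixed 31 = 45
No other subset beats 26.

Minimum total cost: 26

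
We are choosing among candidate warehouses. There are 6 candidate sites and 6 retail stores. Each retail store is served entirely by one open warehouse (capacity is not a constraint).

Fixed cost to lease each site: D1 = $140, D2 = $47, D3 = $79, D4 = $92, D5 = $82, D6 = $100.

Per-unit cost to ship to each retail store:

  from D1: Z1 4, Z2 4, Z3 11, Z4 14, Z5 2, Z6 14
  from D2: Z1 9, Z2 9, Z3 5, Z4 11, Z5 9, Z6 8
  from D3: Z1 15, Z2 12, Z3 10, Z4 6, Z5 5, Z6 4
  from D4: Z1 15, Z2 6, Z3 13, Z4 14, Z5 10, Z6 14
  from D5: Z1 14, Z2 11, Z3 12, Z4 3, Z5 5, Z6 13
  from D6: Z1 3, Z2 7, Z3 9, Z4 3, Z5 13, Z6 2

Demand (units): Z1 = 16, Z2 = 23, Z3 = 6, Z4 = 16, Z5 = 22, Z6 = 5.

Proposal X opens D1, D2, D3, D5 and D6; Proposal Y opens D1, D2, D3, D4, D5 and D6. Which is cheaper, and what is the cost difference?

Proposal X is cheaper by 92.

Proposal X: {D1, D2, D3, D5, D6}: Z1→D6 3·16=48, Z2→D1 4·23=92, Z3→D2 5·6=30, Z4→D5 3·16=48, Z5→D1 2·22=44, Z6→D6 2·5=10. Service 272; fixed 448; total 720.
Proposal Y: {D1, D2, D3, D4, D5, D6}: Z1→D6 3·16=48, Z2→D1 4·23=92, Z3→D2 5·6=30, Z4→D5 3·16=48, Z5→D1 2·22=44, Z6→D6 2·5=10. Service 272; fixed 540; total 812.
Difference: |720 − 812| = 92.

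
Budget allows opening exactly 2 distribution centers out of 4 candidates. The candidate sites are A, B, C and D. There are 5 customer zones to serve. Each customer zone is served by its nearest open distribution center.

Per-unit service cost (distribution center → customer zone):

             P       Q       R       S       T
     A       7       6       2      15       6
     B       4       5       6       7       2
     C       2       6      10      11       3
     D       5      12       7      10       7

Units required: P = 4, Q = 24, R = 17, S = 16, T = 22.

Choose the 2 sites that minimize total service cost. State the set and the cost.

Choose A and B; total service cost 326.

With exactly 2 open, each customer zone uses its cheapest among the chosen.
{A, B}: P→B 4·4=16, Q→B 5·24=120, R→A 2·17=34, S→B 7·16=112, T→B 2·22=44. Service cost 326.
{B, C}: service cost 386
{B, D}: service cost 394
Among all 6 size-2 choices, {A, B} is lowest.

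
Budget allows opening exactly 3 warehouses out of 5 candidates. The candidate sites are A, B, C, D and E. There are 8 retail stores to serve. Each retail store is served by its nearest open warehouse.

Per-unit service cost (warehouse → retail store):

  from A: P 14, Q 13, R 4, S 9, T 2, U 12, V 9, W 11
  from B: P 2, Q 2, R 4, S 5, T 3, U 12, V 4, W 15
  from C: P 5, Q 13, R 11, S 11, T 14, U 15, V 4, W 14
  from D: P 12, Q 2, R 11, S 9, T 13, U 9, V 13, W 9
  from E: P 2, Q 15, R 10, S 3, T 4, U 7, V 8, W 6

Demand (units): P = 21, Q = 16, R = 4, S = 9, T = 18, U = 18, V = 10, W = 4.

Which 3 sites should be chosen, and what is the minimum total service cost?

With exactly 3 open, each retail store uses its cheapest among the chosen.
{A, B, E}: P→B 2·21=42, Q→B 2·16=32, R→A 4·4=16, S→E 3·9=27, T→A 2·18=36, U→E 7·18=126, V→B 4·10=40, W→E 6·4=24. Service cost 343.
{B, C, E}: service cost 361
{B, D, E}: service cost 361
Among all 10 size-3 choices, {A, B, E} is lowest.

Choose A, B and E; total service cost 343.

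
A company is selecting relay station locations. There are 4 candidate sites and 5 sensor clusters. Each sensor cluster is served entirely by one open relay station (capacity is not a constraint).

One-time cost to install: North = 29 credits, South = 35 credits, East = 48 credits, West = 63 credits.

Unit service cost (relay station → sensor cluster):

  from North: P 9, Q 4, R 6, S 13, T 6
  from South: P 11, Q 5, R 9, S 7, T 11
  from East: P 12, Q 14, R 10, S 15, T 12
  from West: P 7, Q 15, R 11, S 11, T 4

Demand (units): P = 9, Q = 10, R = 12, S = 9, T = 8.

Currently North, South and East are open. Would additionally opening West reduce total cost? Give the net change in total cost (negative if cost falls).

No — net change +29 (cost rises by 29).

Current service cost with {North, South, East}: 304.
Adding West: each sensor cluster re-picks its cheapest; new service cost 270, saving 34.
Extra fixed cost: 63. Net change = 63 − 34 = 29.
(Totals: 416 → 445.)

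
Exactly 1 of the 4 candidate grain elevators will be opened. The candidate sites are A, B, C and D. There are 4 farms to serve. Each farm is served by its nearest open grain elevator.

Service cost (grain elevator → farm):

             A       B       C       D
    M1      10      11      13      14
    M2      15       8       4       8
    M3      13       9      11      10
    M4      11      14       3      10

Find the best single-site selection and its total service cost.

With exactly 1 open, each farm uses its cheapest among the chosen.
{C}: M1→C 13, M2→C 4, M3→C 11, M4→C 3. Service cost 31.
{B}: service cost 42
{D}: service cost 42
Among all 4 size-1 choices, {C} is lowest.

Choose C only; total service cost 31.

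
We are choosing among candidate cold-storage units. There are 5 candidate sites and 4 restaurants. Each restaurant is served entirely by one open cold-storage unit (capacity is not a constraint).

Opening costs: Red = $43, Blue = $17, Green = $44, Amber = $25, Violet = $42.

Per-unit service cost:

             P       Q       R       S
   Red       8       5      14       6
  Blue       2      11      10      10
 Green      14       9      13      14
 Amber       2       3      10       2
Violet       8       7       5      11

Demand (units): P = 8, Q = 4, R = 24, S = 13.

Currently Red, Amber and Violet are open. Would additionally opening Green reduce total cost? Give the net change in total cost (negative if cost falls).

Current service cost with {Red, Amber, Violet}: 174.
Adding Green: each restaurant re-picks its cheapest; new service cost 174, saving 0.
Extra fixed cost: 44. Net change = 44 − 0 = 44.
(Totals: 284 → 328.)

No — net change +44 (cost rises by 44).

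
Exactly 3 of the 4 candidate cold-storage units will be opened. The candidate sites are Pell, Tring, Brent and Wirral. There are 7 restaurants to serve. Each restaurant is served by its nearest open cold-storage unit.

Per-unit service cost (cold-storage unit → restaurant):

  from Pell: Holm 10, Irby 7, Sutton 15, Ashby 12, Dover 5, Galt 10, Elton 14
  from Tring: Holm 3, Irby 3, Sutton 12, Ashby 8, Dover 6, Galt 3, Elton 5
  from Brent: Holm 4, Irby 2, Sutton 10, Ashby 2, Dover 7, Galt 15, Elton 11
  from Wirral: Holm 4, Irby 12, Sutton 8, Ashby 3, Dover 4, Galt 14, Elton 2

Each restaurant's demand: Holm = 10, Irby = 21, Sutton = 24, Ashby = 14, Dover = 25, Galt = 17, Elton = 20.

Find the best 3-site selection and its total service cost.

Choose Tring, Brent and Wirral; total service cost 483.

With exactly 3 open, each restaurant uses its cheapest among the chosen.
{Tring, Brent, Wirral}: Holm→Tring 3·10=30, Irby→Brent 2·21=42, Sutton→Wirral 8·24=192, Ashby→Brent 2·14=28, Dover→Wirral 4·25=100, Galt→Tring 3·17=51, Elton→Wirral 2·20=40. Service cost 483.
{Pell, Tring, Wirral}: service cost 518
{Pell, Brent, Wirral}: service cost 612
Among all 4 size-3 choices, {Tring, Brent, Wirral} is lowest.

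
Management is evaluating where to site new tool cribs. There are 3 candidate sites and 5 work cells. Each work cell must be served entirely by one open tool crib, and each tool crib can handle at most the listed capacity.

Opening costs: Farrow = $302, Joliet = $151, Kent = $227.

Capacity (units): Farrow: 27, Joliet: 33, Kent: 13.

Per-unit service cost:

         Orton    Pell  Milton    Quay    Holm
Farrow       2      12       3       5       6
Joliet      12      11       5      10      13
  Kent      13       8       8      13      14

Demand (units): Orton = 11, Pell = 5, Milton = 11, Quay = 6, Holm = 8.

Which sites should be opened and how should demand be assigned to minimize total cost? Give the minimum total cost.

Open {Farrow, Joliet}: Orton→Farrow 2·11=22, Pell→Joliet 11·5=55, Milton→Joliet 5·11=55, Quay→Farrow 5·6=30, Holm→Farrow 6·8=48.
Loads: Farrow carries 25/27, Joliet carries 16/33. Service 210; fixed 453; total 663.
Next best feasible plan costs 693.

Minimum total cost: 663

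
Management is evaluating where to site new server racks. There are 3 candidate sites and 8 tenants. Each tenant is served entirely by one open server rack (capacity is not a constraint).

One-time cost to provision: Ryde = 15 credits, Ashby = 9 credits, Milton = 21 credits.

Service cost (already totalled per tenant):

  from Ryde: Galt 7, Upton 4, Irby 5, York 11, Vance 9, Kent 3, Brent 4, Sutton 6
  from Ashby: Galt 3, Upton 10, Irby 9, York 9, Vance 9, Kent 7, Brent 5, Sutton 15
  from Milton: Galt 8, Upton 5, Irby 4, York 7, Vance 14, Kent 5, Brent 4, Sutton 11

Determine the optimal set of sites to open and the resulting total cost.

Open Ryde only; minimum total cost 64.

For any fixed open set, each tenant goes to its cheapest open site; total = fixed + service.
{Ryde}: Galt→Ryde 7, Upton→Ryde 4, Irby→Ryde 5, York→Ryde 11, Vance→Ryde 9, Kent→Ryde 3, Brent→Ryde 4, Sutton→Ryde 6. Service 49; fixed 15; total 64.
{Ryde, Ashby}: Galt→Ashby 3, Upton→Ryde 4, Irby→Ryde 5, York→Ashby 9, Vance→Ryde 9, Kent→Ryde 3, Brent→Ryde 4, Sutton→Ryde 6. Service 43; fixed 24; total 67.
{Ashby}: Galt→Ashby 3, Upton→Ashby 10, Irby→Ashby 9, York→Ashby 9, Vance→Ashby 9, Kent→Ashby 7, Brent→Ashby 5, Sutton→Ashby 15. Service 67; fixed 9; total 76.
{Ryde, Ashby, Milton}: Galt→Ashby 3, Upton→Ryde 4, Irby→Milton 4, York→Milton 7, Vance→Ryde 9, Kent→Ryde 3, Brent→Ryde 4, Sutton→Ryde 6. Service 40; fixed 45; total 85.
No other subset beats 64.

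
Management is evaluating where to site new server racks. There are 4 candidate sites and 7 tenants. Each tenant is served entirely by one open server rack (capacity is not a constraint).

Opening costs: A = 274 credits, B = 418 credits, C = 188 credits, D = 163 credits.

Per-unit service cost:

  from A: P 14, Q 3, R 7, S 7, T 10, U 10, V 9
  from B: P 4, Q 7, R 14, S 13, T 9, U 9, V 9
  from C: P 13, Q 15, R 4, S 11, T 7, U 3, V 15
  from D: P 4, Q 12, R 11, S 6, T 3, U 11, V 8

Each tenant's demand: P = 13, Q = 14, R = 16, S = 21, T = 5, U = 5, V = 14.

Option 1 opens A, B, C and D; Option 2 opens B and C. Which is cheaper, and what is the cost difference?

Option 2 is cheaper by 242.

Option 1: {A, B, C, D}: P→B 4·13=52, Q→A 3·14=42, R→C 4·16=64, S→D 6·21=126, T→D 3·5=15, U→C 3·5=15, V→D 8·14=112. Service 426; fixed 1043; total 1469.
Option 2: {B, C}: P→B 4·13=52, Q→B 7·14=98, R→C 4·16=64, S→C 11·21=231, T→C 7·5=35, U→C 3·5=15, V→B 9·14=126. Service 621; fixed 606; total 1227.
Difference: |1469 − 1227| = 242.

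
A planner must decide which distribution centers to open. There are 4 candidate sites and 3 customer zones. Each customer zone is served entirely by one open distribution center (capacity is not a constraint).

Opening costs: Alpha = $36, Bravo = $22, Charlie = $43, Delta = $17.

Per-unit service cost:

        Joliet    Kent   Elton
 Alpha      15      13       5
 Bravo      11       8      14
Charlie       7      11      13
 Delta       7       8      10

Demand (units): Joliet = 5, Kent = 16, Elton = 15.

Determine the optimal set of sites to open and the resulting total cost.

Open Alpha and Delta; minimum total cost 291.

For any fixed open set, each customer zone goes to its cheapest open site; total = fixed + service.
{Alpha, Delta}: Joliet→Delta 7·5=35, Kent→Delta 8·16=128, Elton→Alpha 5·15=75. Service 238; fixed 53; total 291.
{Alpha, Bravo, Delta}: service 238 + fixed 75 = 313
{Alpha, Bravo}: service 258 + fixed 58 = 316
{Alpha, Bravo, Charlie, Delta}: Joliet→Charlie 7·5=35, Kent→Bravo 8·16=128, Elton→Alpha 5·15=75. Service 238; fixed 118; total 356.
(All 15 nonempty subsets were checked; Alpha and Delta is lowest.)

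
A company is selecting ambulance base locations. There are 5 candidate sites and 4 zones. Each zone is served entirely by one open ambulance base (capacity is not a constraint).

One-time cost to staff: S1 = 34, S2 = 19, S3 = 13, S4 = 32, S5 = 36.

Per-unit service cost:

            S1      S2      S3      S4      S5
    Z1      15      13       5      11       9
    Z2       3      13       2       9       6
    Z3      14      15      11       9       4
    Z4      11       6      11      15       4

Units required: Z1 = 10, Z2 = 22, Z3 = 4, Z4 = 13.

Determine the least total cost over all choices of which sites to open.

Minimum total cost: 211

For any fixed open set, each zone goes to its cheapest open site; total = fixed + service.
{S3, S5}: Z1→S3 5·10=50, Z2→S3 2·22=44, Z3→S5 4·4=16, Z4→S5 4·13=52. Service 162; fixed 49; total 211.
{S2, S3, S5}: service 162 + fixed 68 = 230
{S3, S4, S5}: service 162 + fixed 81 = 243
{S1, S2, S3, S4, S5}: Z1→S3 5·10=50, Z2→S3 2·22=44, Z3→S5 4·4=16, Z4→S5 4·13=52. Service 162; fixed 134; total 296.
No other subset beats 211.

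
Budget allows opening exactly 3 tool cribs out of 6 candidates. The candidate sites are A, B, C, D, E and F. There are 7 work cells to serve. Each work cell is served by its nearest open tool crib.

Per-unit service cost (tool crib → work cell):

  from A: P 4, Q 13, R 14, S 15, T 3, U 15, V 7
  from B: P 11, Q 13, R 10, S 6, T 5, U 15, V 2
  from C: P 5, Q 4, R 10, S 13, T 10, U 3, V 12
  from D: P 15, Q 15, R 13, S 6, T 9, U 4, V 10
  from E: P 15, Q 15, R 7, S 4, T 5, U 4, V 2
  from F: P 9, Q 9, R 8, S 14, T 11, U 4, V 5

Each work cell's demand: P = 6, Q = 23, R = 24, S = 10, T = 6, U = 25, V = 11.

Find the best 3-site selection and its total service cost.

Choose A, C and E; total service cost 439.

With exactly 3 open, each work cell uses its cheapest among the chosen.
{A, C, E}: P→A 4·6=24, Q→C 4·23=92, R→E 7·24=168, S→E 4·10=40, T→A 3·6=18, U→C 3·25=75, V→E 2·11=22. Service cost 439.
{B, C, E}: service cost 457
{C, D, E}: service cost 457
Among all 20 size-3 choices, {A, C, E} is lowest.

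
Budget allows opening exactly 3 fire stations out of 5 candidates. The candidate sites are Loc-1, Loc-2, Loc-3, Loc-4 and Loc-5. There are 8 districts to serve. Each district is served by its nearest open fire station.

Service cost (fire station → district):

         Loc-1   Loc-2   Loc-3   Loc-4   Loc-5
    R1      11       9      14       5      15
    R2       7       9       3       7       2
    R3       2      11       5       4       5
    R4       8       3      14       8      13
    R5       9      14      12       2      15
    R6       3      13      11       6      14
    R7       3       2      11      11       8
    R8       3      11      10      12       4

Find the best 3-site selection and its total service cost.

With exactly 3 open, each district uses its cheapest among the chosen.
{Loc-1, Loc-2, Loc-4}: R1→Loc-4 5, R2→Loc-1 7, R3→Loc-1 2, R4→Loc-2 3, R5→Loc-4 2, R6→Loc-1 3, R7→Loc-2 2, R8→Loc-1 3. Service cost 27.
{Loc-1, Loc-4, Loc-5}: service cost 28
{Loc-2, Loc-4, Loc-5}: service cost 28
Among all 10 size-3 choices, {Loc-1, Loc-2, Loc-4} is lowest.

Choose Loc-1, Loc-2 and Loc-4; total service cost 27.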